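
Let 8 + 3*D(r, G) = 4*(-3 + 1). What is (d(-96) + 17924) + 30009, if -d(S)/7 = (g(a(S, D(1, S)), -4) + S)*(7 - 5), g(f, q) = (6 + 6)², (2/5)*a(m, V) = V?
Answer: 47261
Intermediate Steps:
D(r, G) = -16/3 (D(r, G) = -8/3 + (4*(-3 + 1))/3 = -8/3 + (4*(-2))/3 = -8/3 + (⅓)*(-8) = -8/3 - 8/3 = -16/3)
a(m, V) = 5*V/2
g(f, q) = 144 (g(f, q) = 12² = 144)
d(S) = -2016 - 14*S (d(S) = -7*(144 + S)*(7 - 5) = -7*(144 + S)*2 = -7*(288 + 2*S) = -2016 - 14*S)
(d(-96) + 17924) + 30009 = ((-2016 - 14*(-96)) + 17924) + 30009 = ((-2016 + 1344) + 17924) + 30009 = (-672 + 17924) + 30009 = 17252 + 30009 = 47261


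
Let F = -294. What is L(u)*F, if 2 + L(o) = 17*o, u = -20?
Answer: 100548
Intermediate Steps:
L(o) = -2 + 17*o
L(u)*F = (-2 + 17*(-20))*(-294) = (-2 - 340)*(-294) = -342*(-294) = 100548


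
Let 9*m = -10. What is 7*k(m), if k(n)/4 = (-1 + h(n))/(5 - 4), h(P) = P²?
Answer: 532/81 ≈ 6.5679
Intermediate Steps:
m = -10/9 (m = (⅑)*(-10) = -10/9 ≈ -1.1111)
k(n) = -4 + 4*n² (k(n) = 4*((-1 + n²)/(5 - 4)) = 4*((-1 + n²)/1) = 4*((-1 + n²)*1) = 4*(-1 + n²) = -4 + 4*n²)
7*k(m) = 7*(-4 + 4*(-10/9)²) = 7*(-4 + 4*(100/81)) = 7*(-4 + 400/81) = 7*(76/81) = 532/81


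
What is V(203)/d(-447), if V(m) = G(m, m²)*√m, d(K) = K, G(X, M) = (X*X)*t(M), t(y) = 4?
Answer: -164836*√203/447 ≈ -5254.0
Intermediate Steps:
G(X, M) = 4*X² (G(X, M) = (X*X)*4 = X²*4 = 4*X²)
V(m) = 4*m^(5/2) (V(m) = (4*m²)*√m = 4*m^(5/2))
V(203)/d(-447) = (4*203^(5/2))/(-447) = (4*(41209*√203))*(-1/447) = (164836*√203)*(-1/447) = -164836*√203/447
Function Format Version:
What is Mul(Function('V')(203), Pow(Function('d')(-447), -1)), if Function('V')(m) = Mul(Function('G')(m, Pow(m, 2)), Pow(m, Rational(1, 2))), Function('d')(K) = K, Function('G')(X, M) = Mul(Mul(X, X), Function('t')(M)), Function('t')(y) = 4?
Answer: Mul(Rational(-164836, 447), Pow(203, Rational(1, 2))) ≈ -5254.0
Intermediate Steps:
Function('G')(X, M) = Mul(4, Pow(X, 2)) (Function('G')(X, M) = Mul(Mul(X, X), 4) = Mul(Pow(X, 2), 4) = Mul(4, Pow(X, 2)))
Function('V')(m) = Mul(4, Pow(m, Rational(5, 2))) (Function('V')(m) = Mul(Mul(4, Pow(m, 2)), Pow(m, Rational(1, 2))) = Mul(4, Pow(m, Rational(5, 2))))
Mul(Function('V')(203), Pow(Function('d')(-447), -1)) = Mul(Mul(4, Pow(203, Rational(5, 2))), Pow(-447, -1)) = Mul(Mul(4, Mul(41209, Pow(203, Rational(1, 2)))), Rational(-1, 447)) = Mul(Mul(164836, Pow(203, Rational(1, 2))), Rational(-1, 447)) = Mul(Rational(-164836, 447), Pow(203, Rational(1, 2)))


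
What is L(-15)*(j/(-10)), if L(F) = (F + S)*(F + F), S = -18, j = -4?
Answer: 396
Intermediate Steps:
L(F) = 2*F*(-18 + F) (L(F) = (F - 18)*(F + F) = (-18 + F)*(2*F) = 2*F*(-18 + F))
L(-15)*(j/(-10)) = (2*(-15)*(-18 - 15))*(-4/(-10)) = (2*(-15)*(-33))*(-4*(-⅒)) = 990*(⅖) = 396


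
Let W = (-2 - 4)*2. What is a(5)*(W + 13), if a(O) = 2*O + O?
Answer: 15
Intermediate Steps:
W = -12 (W = -6*2 = -12)
a(O) = 3*O
a(5)*(W + 13) = (3*5)*(-12 + 13) = 15*1 = 15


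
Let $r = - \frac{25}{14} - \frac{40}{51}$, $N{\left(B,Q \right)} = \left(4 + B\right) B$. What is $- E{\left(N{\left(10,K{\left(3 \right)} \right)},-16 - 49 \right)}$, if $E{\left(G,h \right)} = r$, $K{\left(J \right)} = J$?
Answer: $\frac{1835}{714} \approx 2.57$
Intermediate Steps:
$N{\left(B,Q \right)} = B \left(4 + B\right)$
$r = - \frac{1835}{714}$ ($r = \left(-25\right) \frac{1}{14} - \frac{40}{51} = - \frac{25}{14} - \frac{40}{51} = - \frac{1835}{714} \approx -2.57$)
$E{\left(G,h \right)} = - \frac{1835}{714}$
$- E{\left(N{\left(10,K{\left(3 \right)} \right)},-16 - 49 \right)} = \left(-1\right) \left(- \frac{1835}{714}\right) = \frac{1835}{714}$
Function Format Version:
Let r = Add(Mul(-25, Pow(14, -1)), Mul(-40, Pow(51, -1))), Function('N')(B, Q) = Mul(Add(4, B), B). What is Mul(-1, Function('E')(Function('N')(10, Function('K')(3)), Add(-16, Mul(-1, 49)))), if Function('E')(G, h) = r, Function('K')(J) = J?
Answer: Rational(1835, 714) ≈ 2.5700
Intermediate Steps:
Function('N')(B, Q) = Mul(B, Add(4, B))
r = Rational(-1835, 714) (r = Add(Mul(-25, Rational(1, 14)), Mul(-40, Rational(1, 51))) = Add(Rational(-25, 14), Rational(-40, 51)) = Rational(-1835, 714) ≈ -2.5700)
Function('E')(G, h) = Rational(-1835, 714)
Mul(-1, Function('E')(Function('N')(10, Function('K')(3)), Add(-16, Mul(-1, 49)))) = Mul(-1, Rational(-1835, 714)) = Rational(1835, 714)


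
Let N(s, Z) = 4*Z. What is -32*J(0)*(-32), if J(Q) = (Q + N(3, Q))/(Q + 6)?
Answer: 0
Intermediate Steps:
J(Q) = 5*Q/(6 + Q) (J(Q) = (Q + 4*Q)/(Q + 6) = (5*Q)/(6 + Q) = 5*Q/(6 + Q))
-32*J(0)*(-32) = -160*0/(6 + 0)*(-32) = -160*0/6*(-32) = -32*0*(-32) = 0*(-32) = 0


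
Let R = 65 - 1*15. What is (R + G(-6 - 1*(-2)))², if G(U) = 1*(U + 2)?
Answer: 2304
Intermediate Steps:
R = 50 (R = 65 - 15 = 50)
G(U) = 2 + U (G(U) = 1*(2 + U) = 2 + U)
(R + G(-6 - 1*(-2)))² = (50 + (2 + (-6 - 1*(-2))))² = (50 + (2 + (-6 + 2)))² = (50 + (2 - 4))² = (50 - 2)² = 48² = 2304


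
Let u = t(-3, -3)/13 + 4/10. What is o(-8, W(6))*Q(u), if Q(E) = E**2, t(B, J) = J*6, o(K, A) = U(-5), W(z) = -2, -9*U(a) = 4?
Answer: -16384/38025 ≈ -0.43087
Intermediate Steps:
U(a) = -4/9 (U(a) = -1/9*4 = -4/9)
o(K, A) = -4/9
t(B, J) = 6*J
u = -64/65 (u = (6*(-3))/13 + 4/10 = -18*1/13 + 4*(1/10) = -18/13 + 2/5 = -64/65 ≈ -0.98462)
o(-8, W(6))*Q(u) = -4*(-64/65)**2/9 = -4/9*4096/4225 = -16384/38025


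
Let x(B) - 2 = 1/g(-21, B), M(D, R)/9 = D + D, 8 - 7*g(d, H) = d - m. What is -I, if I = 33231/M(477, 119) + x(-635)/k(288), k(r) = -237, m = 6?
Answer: -82357/21330 ≈ -3.8611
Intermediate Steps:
g(d, H) = 2 - d/7 (g(d, H) = 8/7 - (d - 1*6)/7 = 8/7 - (d - 6)/7 = 8/7 - (-6 + d)/7 = 8/7 + (6/7 - d/7) = 2 - d/7)
M(D, R) = 18*D (M(D, R) = 9*(D + D) = 9*(2*D) = 18*D)
x(B) = 11/5 (x(B) = 2 + 1/(2 - ⅐*(-21)) = 2 + 1/(2 + 3) = 2 + 1/5 = 2 + ⅕ = 11/5)
I = 82357/21330 (I = 33231/((18*477)) + (11/5)/(-237) = 33231/8586 + (11/5)*(-1/237) = 33231*(1/8586) - 11/1185 = 209/54 - 11/1185 = 82357/21330 ≈ 3.8611)
-I = -1*82357/21330 = -82357/21330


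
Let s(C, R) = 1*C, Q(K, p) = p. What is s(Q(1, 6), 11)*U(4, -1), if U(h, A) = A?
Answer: -6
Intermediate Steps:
s(C, R) = C
s(Q(1, 6), 11)*U(4, -1) = 6*(-1) = -6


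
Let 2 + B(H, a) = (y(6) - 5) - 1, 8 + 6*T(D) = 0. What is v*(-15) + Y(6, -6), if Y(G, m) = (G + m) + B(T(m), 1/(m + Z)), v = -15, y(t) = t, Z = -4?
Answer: 223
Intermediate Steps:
T(D) = -4/3 (T(D) = -4/3 + (1/6)*0 = -4/3 + 0 = -4/3)
B(H, a) = -2 (B(H, a) = -2 + ((6 - 5) - 1) = -2 + (1 - 1) = -2 + 0 = -2)
Y(G, m) = -2 + G + m (Y(G, m) = (G + m) - 2 = -2 + G + m)
v*(-15) + Y(6, -6) = -15*(-15) + (-2 + 6 - 6) = 225 - 2 = 223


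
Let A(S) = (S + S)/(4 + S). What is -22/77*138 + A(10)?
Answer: -38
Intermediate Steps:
A(S) = 2*S/(4 + S) (A(S) = (2*S)/(4 + S) = 2*S/(4 + S))
-22/77*138 + A(10) = -22/77*138 + 2*10/(4 + 10) = -22*1/77*138 + 2*10/14 = -2/7*138 + 2*10*(1/14) = -276/7 + 10/7 = -38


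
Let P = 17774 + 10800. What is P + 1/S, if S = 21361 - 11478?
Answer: 282396843/9883 ≈ 28574.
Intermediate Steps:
P = 28574
S = 9883
P + 1/S = 28574 + 1/9883 = 282396843/9883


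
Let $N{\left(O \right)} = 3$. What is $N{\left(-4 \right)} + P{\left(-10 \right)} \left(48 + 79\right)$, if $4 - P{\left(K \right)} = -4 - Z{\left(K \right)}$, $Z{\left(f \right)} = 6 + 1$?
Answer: $1908$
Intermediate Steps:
$Z{\left(f \right)} = 7$
$P{\left(K \right)} = 15$ ($P{\left(K \right)} = 4 - \left(-4 - 7\right) = 4 - -11 = 4 + 11 = 15$)
$N{\left(-4 \right)} + P{\left(-10 \right)} \left(48 + 79\right) = 3 + 15 \left(48 + 79\right) = 3 + 15 \cdot 127 = 3 + 1905 = 1908$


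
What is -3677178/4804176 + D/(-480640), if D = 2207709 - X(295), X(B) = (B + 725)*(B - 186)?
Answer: -246656107063/48105815680 ≈ -5.1274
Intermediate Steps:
X(B) = (-186 + B)*(725 + B) (X(B) = (725 + B)*(-186 + B) = (-186 + B)*(725 + B))
D = 2096529 (D = 2207709 - (-134850 + 295² + 539*295) = 2207709 - (-134850 + 87025 + 159005) = 2207709 - 1*111180 = 2207709 - 111180 = 2096529)
-3677178/4804176 + D/(-480640) = -3677178/4804176 + 2096529/(-480640) = -3677178*1/4804176 + 2096529*(-1/480640) = -612863/800696 - 2096529/480640 = -246656107063/48105815680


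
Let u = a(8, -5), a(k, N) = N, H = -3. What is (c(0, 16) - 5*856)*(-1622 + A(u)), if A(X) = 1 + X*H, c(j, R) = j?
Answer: 6873680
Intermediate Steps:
u = -5
A(X) = 1 - 3*X (A(X) = 1 + X*(-3) = 1 - 3*X)
(c(0, 16) - 5*856)*(-1622 + A(u)) = (0 - 5*856)*(-1622 + (1 - 3*(-5))) = (0 - 4280)*(-1622 + (1 + 15)) = -4280*(-1622 + 16) = -4280*(-1606) = 6873680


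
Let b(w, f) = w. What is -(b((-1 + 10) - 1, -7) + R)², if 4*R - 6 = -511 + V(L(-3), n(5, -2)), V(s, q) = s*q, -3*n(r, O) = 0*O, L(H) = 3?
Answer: -223729/16 ≈ -13983.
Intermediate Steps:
n(r, O) = 0 (n(r, O) = -0*O = -⅓*0 = 0)
V(s, q) = q*s
R = -505/4 (R = 3/2 + (-511 + 0*3)/4 = 3/2 + (-511 + 0)/4 = 3/2 + (¼)*(-511) = 3/2 - 511/4 = -505/4 ≈ -126.25)
-(b((-1 + 10) - 1, -7) + R)² = -(((-1 + 10) - 1) - 505/4)² = -((9 - 1) - 505/4)² = -(8 - 505/4)² = -(-473/4)² = -1*223729/16 = -223729/16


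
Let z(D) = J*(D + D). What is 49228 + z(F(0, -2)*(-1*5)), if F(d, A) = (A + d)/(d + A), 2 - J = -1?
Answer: 49198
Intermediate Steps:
J = 3 (J = 2 - 1*(-1) = 2 + 1 = 3)
F(d, A) = 1 (F(d, A) = (A + d)/(A + d) = 1)
z(D) = 6*D (z(D) = 3*(D + D) = 3*(2*D) = 6*D)
49228 + z(F(0, -2)*(-1*5)) = 49228 + 6*(1*(-1*5)) = 49228 + 6*(1*(-5)) = 49228 + 6*(-5) = 49228 - 30 = 49198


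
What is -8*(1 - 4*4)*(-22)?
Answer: -2640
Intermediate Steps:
-8*(1 - 4*4)*(-22) = -8*(1 - 16)*(-22) = -8*(-15)*(-22) = 120*(-22) = -2640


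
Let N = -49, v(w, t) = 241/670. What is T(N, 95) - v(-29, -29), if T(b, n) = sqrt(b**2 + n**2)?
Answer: -241/670 + sqrt(11426) ≈ 106.53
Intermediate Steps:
v(w, t) = 241/670 (v(w, t) = 241*(1/670) = 241/670)
T(N, 95) - v(-29, -29) = sqrt((-49)**2 + 95**2) - 1*241/670 = sqrt(2401 + 9025) - 241/670 = sqrt(11426) - 241/670 = -241/670 + sqrt(11426)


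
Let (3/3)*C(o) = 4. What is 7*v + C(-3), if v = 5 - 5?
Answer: 4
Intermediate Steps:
v = 0
C(o) = 4
7*v + C(-3) = 7*0 + 4 = 0 + 4 = 4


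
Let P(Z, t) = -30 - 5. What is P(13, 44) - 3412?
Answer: -3447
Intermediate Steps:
P(Z, t) = -35
P(13, 44) - 3412 = -35 - 3412 = -3447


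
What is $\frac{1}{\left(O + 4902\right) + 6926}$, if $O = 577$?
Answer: $\frac{1}{12405} \approx 8.0613 \cdot 10^{-5}$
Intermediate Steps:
$\frac{1}{\left(O + 4902\right) + 6926} = \frac{1}{\left(577 + 4902\right) + 6926} = \frac{1}{5479 + 6926} = \frac{1}{12405}$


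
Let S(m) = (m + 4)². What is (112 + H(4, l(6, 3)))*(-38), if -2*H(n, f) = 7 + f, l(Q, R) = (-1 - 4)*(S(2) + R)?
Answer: -7828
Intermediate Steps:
S(m) = (4 + m)²
l(Q, R) = -180 - 5*R (l(Q, R) = (-1 - 4)*((4 + 2)² + R) = -5*(6² + R) = -5*(36 + R) = -180 - 5*R)
H(n, f) = -7/2 - f/2 (H(n, f) = -(7 + f)/2 = -7/2 - f/2)
(112 + H(4, l(6, 3)))*(-38) = (112 + (-7/2 - (-180 - 5*3)/2))*(-38) = (112 + (-7/2 - (-180 - 15)/2))*(-38) = (112 + (-7/2 - ½*(-195)))*(-38) = (112 + (-7/2 + 195/2))*(-38) = (112 + 94)*(-38) = 206*(-38) = -7828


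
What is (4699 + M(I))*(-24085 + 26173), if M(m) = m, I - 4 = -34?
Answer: 9748872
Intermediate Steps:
I = -30 (I = 4 - 34 = -30)
(4699 + M(I))*(-24085 + 26173) = (4699 - 30)*(-24085 + 26173) = 4669*2088 = 9748872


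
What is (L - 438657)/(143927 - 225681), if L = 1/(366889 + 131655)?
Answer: 218689815407/40757966176 ≈ 5.3656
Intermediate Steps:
L = 1/498544 ≈ 2.0058e-6
(L - 438657)/(143927 - 225681) = (1/498544 - 438657)/(143927 - 225681) = -218689815407/498544/(-81754) = -218689815407/498544*(-1/81754) = 218689815407/40757966176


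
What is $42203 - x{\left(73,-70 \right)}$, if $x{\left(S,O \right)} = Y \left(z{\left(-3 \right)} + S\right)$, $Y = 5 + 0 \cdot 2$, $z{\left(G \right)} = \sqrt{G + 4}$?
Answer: $41833$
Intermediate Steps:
$z{\left(G \right)} = \sqrt{4 + G}$
$Y = 5$ ($Y = 5 + 0 = 5$)
$x{\left(S,O \right)} = 5 + 5 S$ ($x{\left(S,O \right)} = 5 \left(\sqrt{4 - 3} + S\right) = 5 \left(\sqrt{1} + S\right) = 5 \left(1 + S\right) = 5 + 5 S$)
$42203 - x{\left(73,-70 \right)} = 42203 - \left(5 + 5 \cdot 73\right) = 42203 - \left(5 + 365\right) = 42203 - 370 = 41833$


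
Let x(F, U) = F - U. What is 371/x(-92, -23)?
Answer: -371/69 ≈ -5.3768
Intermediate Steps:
371/x(-92, -23) = 371/(-92 - 1*(-23)) = 371/(-92 + 23) = 371/(-69) = 371*(-1/69) = -371/69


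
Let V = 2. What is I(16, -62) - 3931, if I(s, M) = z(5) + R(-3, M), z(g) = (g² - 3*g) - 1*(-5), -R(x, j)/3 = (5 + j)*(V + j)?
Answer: -14176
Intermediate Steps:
R(x, j) = -3*(2 + j)*(5 + j) (R(x, j) = -3*(5 + j)*(2 + j) = -3*(2 + j)*(5 + j))
z(g) = 5 + g² - 3*g (z(g) = (g² - 3*g) + 5 = 5 + g² - 3*g)
I(s, M) = -15 - 21*M - 3*M² (I(s, M) = (5 + 5² - 3*5) + (-30 - 21*M - 3*M²) = (5 + 25 - 15) + (-30 - 21*M - 3*M²) = 15 + (-30 - 21*M - 3*M²) = -15 - 21*M - 3*M²)
I(16, -62) - 3931 = (-15 - 21*(-62) - 3*(-62)²) - 3931 = (-15 + 1302 - 3*3844) - 3931 = (-15 + 1302 - 11532) - 3931 = -10245 - 3931 = -14176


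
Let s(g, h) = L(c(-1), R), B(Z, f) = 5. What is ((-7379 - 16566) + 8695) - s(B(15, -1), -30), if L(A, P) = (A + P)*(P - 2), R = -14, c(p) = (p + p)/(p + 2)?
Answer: -15506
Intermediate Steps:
c(p) = 2*p/(2 + p) (c(p) = (2*p)/(2 + p) = 2*p/(2 + p))
L(A, P) = (-2 + P)*(A + P) (L(A, P) = (A + P)*(-2 + P) = (-2 + P)*(A + P))
s(g, h) = 256 (s(g, h) = (-14)² - 4*(-1)/(2 - 1) - 2*(-14) + (2*(-1)/(2 - 1))*(-14) = 196 - 4*(-1)/1 + 28 + (2*(-1)/1)*(-14) = 196 - 4*(-1) + 28 + (2*(-1)*1)*(-14) = 196 - 2*(-2) + 28 - 2*(-14) = 196 + 4 + 28 + 28 = 256)
((-7379 - 16566) + 8695) - s(B(15, -1), -30) = ((-7379 - 16566) + 8695) - 1*256 = (-23945 + 8695) - 256 = -15250 - 256 = -15506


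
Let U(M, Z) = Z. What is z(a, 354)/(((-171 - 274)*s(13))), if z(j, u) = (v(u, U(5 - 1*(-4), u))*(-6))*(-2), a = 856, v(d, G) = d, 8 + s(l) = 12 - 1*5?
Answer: 4248/445 ≈ 9.5461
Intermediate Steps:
s(l) = -1 (s(l) = -8 + (12 - 1*5) = -8 + (12 - 5) = -8 + 7 = -1)
z(j, u) = 12*u (z(j, u) = (u*(-6))*(-2) = -6*u*(-2) = 12*u)
z(a, 354)/(((-171 - 274)*s(13))) = (12*354)/(((-171 - 274)*(-1))) = 4248/((-445*(-1))) = 4248/445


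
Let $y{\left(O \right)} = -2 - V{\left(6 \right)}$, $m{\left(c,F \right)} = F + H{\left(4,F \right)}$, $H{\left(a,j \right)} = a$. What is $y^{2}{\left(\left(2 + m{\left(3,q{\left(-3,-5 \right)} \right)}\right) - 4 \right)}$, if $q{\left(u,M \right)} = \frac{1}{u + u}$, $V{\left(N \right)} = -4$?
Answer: $4$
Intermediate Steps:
$q{\left(u,M \right)} = \frac{1}{2 u}$
$m{\left(c,F \right)} = 4 + F$ ($m{\left(c,F \right)} = F + 4 = 4 + F$)
$y{\left(O \right)} = 2$ ($y{\left(O \right)} = -2 - -4 = -2 + 4 = 2$)
$y^{2}{\left(\left(2 + m{\left(3,q{\left(-3,-5 \right)} \right)}\right) - 4 \right)} = 2^{2} = 4$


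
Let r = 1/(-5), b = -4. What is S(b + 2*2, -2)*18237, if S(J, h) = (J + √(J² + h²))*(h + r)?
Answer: -401214/5 ≈ -80243.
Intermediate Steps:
r = -⅕ ≈ -0.20000
S(J, h) = (-⅕ + h)*(J + √(J² + h²)) (S(J, h) = (J + √(J² + h²))*(h - ⅕) = (J + √(J² + h²))*(-⅕ + h) = (-⅕ + h)*(J + √(J² + h²)))
S(b + 2*2, -2)*18237 = (-(-4 + 2*2)/5 - √((-4 + 2*2)² + (-2)²)/5 + (-4 + 2*2)*(-2) - 2*√((-4 + 2*2)² + (-2)²))*18237 = (-(-4 + 4)/5 - √((-4 + 4)² + 4)/5 + (-4 + 4)*(-2) - 2*√((-4 + 4)² + 4))*18237 = (-⅕*0 - √(0² + 4)/5 + 0*(-2) - 2*√(0² + 4))*18237 = (0 - √(0 + 4)/5 + 0 - 2*√(0 + 4))*18237 = (0 - √4/5 + 0 - 2*√4)*18237 = (0 - ⅕*2 + 0 - 2*2)*18237 = (0 - ⅖ + 0 - 4)*18237 = -22/5*18237 = -401214/5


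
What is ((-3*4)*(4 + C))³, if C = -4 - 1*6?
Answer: 373248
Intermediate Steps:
C = -10 (C = -4 - 6 = -10)
((-3*4)*(4 + C))³ = ((-3*4)*(4 - 10))³ = (-12*(-6))³ = 72³ = 373248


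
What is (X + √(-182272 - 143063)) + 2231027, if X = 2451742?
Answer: 4682769 + 23*I*√615 ≈ 4.6828e+6 + 570.38*I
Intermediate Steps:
(X + √(-182272 - 143063)) + 2231027 = (2451742 + √(-182272 - 143063)) + 2231027 = (2451742 + √(-325335)) + 2231027 = (2451742 + 23*I*√615) + 2231027 = 4682769 + 23*I*√615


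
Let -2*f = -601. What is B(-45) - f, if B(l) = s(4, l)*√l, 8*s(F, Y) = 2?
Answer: -601/2 + 3*I*√5/4 ≈ -300.5 + 1.6771*I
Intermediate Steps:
f = 601/2 (f = -½*(-601) = 601/2 ≈ 300.50)
s(F, Y) = ¼ (s(F, Y) = (⅛)*2 = ¼)
B(l) = √l/4
B(-45) - f = √(-45)/4 - 1*601/2 = (3*I*√5)/4 - 601/2 = 3*I*√5/4 - 601/2 = -601/2 + 3*I*√5/4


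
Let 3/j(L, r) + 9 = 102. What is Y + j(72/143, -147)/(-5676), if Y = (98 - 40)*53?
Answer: 540888743/175956 ≈ 3074.0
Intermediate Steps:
j(L, r) = 1/31 (j(L, r) = 3/(-9 + 102) = 3/93 = 3*(1/93) = 1/31)
Y = 3074 (Y = 58*53 = 3074)
Y + j(72/143, -147)/(-5676) = 3074 + (1/31)/(-5676) = 3074 + (1/31)*(-1/5676) = 3074 - 1/175956 = 540888743/175956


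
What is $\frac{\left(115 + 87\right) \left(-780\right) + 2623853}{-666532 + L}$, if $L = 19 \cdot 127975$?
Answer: $\frac{2466293}{1764993} \approx 1.3973$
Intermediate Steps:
$L = 2431525$
$\frac{\left(115 + 87\right) \left(-780\right) + 2623853}{-666532 + L} = \frac{\left(115 + 87\right) \left(-780\right) + 2623853}{-666532 + 2431525} = \frac{202 \left(-780\right) + 2623853}{1764993} = \left(-157560 + 2623853\right) \frac{1}{1764993} = 2466293 \cdot \frac{1}{1764993} = \frac{2466293}{1764993}$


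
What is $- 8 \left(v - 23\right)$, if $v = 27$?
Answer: $-32$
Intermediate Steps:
$- 8 \left(v - 23\right) = - 8 \left(27 - 23\right) = \left(-8\right) 4 = -32$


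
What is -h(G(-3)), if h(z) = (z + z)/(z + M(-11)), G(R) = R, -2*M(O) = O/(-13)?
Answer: -156/89 ≈ -1.7528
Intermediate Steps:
M(O) = O/26 (M(O) = -O/(2*(-13)) = -O*(-1)/(2*13) = -(-1)*O/26 = O/26)
h(z) = 2*z/(-11/26 + z) (h(z) = (z + z)/(z + (1/26)*(-11)) = (2*z)/(z - 11/26) = (2*z)/(-11/26 + z) = 2*z/(-11/26 + z))
-h(G(-3)) = -52*(-3)/(-11 + 26*(-3)) = -52*(-3)/(-11 - 78) = -52*(-3)/(-89) = -52*(-3)*(-1)/89 = -1*156/89 = -156/89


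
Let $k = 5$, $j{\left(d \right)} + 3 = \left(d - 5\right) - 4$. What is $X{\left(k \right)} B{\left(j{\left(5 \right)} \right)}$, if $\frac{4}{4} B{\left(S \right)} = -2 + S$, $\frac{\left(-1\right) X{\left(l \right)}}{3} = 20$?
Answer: $540$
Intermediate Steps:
$j{\left(d \right)} = -12 + d$ ($j{\left(d \right)} = -3 + \left(\left(d - 5\right) - 4\right) = -3 + \left(\left(-5 + d\right) - 4\right) = -3 + \left(-9 + d\right) = -12 + d$)
$X{\left(l \right)} = -60$ ($X{\left(l \right)} = \left(-3\right) 20 = -60$)
$B{\left(S \right)} = -2 + S$
$X{\left(k \right)} B{\left(j{\left(5 \right)} \right)} = - 60 \left(-2 + \left(-12 + 5\right)\right) = - 60 \left(-2 - 7\right) = \left(-60\right) \left(-9\right) = 540$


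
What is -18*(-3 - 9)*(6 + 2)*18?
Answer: 31104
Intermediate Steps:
-18*(-3 - 9)*(6 + 2)*18 = -(-216)*8*18 = -18*(-96)*18 = 1728*18 = 31104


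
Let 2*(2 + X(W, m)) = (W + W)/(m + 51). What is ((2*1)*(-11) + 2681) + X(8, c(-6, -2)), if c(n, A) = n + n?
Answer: 103631/39 ≈ 2657.2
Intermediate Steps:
c(n, A) = 2*n
X(W, m) = -2 + W/(51 + m) (X(W, m) = -2 + ((W + W)/(m + 51))/2 = -2 + ((2*W)/(51 + m))/2 = -2 + (2*W/(51 + m))/2 = -2 + W/(51 + m))
((2*1)*(-11) + 2681) + X(8, c(-6, -2)) = ((2*1)*(-11) + 2681) + (-102 + 8 - 4*(-6))/(51 + 2*(-6)) = (2*(-11) + 2681) + (-102 + 8 - 2*(-12))/(51 - 12) = (-22 + 2681) + (-102 + 8 + 24)/39 = 2659 + (1/39)*(-70) = 2659 - 70/39 = 103631/39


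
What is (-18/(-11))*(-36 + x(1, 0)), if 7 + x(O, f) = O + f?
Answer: -756/11 ≈ -68.727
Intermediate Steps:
x(O, f) = -7 + O + f (x(O, f) = -7 + (O + f) = -7 + O + f)
(-18/(-11))*(-36 + x(1, 0)) = (-18/(-11))*(-36 + (-7 + 1 + 0)) = (-18*(-1)/11)*(-36 - 6) = -2*(-9/11)*(-42) = (18/11)*(-42) = -756/11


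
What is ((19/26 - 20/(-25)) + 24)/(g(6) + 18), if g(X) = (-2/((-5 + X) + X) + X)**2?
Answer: 162631/322660 ≈ 0.50403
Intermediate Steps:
g(X) = (X - 2/(-5 + 2*X))**2 (g(X) = (-2/(-5 + 2*X) + X)**2 = (X - 2/(-5 + 2*X))**2)
((19/26 - 20/(-25)) + 24)/(g(6) + 18) = ((19/26 - 20/(-25)) + 24)/((2 - 2*6**2 + 5*6)**2/(-5 + 2*6)**2 + 18) = ((19*(1/26) - 20*(-1/25)) + 24)/((2 - 2*36 + 30)**2/(-5 + 12)**2 + 18) = ((19/26 + 4/5) + 24)/((2 - 72 + 30)**2/7**2 + 18) = (199/130 + 24)/((1/49)*(-40)**2 + 18) = (3319/130)/((1/49)*1600 + 18) = (3319/130)/(1600/49 + 18) = (3319/130)/(2482/49) = (49/2482)*(3319/130) = 162631/322660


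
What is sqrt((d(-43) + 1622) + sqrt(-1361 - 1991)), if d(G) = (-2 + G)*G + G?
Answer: sqrt(3514 + 2*I*sqrt(838)) ≈ 59.281 + 0.4883*I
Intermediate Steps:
d(G) = G + G*(-2 + G) (d(G) = G*(-2 + G) + G = G + G*(-2 + G))
sqrt((d(-43) + 1622) + sqrt(-1361 - 1991)) = sqrt((-43*(-1 - 43) + 1622) + sqrt(-1361 - 1991)) = sqrt((-43*(-44) + 1622) + sqrt(-3352)) = sqrt((1892 + 1622) + 2*I*sqrt(838)) = sqrt(3514 + 2*I*sqrt(838))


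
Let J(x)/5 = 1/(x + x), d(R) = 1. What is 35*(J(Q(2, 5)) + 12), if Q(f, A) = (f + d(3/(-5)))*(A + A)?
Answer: 5075/12 ≈ 422.92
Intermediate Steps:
Q(f, A) = 2*A*(1 + f) (Q(f, A) = (f + 1)*(A + A) = (1 + f)*(2*A) = 2*A*(1 + f))
J(x) = 5/(2*x) (J(x) = 5/(x + x) = 5/((2*x)) = 5*(1/(2*x)) = 5/(2*x))
35*(J(Q(2, 5)) + 12) = 35*(5/(2*((2*5*(1 + 2)))) + 12) = 35*(5/(2*((2*5*3))) + 12) = 35*((5/2)/30 + 12) = 35*((5/2)*(1/30) + 12) = 35*(1/12 + 12) = 35*(145/12) = 5075/12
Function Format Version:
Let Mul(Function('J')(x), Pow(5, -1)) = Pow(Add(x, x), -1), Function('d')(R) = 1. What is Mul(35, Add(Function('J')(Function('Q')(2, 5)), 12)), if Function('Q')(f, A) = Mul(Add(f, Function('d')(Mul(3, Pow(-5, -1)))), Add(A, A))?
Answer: Rational(5075, 12) ≈ 422.92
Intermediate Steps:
Function('Q')(f, A) = Mul(2, A, Add(1, f)) (Function('Q')(f, A) = Mul(Add(f, 1), Add(A, A)) = Mul(Add(1, f), Mul(2, A)) = Mul(2, A, Add(1, f)))
Function('J')(x) = Mul(Rational(5, 2), Pow(x, -1)) (Function('J')(x) = Mul(5, Pow(Add(x, x), -1)) = Mul(5, Pow(Mul(2, x), -1)) = Mul(5, Mul(Rational(1, 2), Pow(x, -1))) = Mul(Rational(5, 2), Pow(x, -1)))
Mul(35, Add(Function('J')(Function('Q')(2, 5)), 12)) = Mul(35, Add(Mul(Rational(5, 2), Pow(Mul(2, 5, Add(1, 2)), -1)), 12)) = Mul(35, Add(Mul(Rational(5, 2), Pow(Mul(2, 5, 3), -1)), 12)) = Mul(35, Add(Mul(Rational(5, 2), Pow(30, -1)), 12)) = Mul(35, Add(Mul(Rational(5, 2), Rational(1, 30)), 12)) = Mul(35, Add(Rational(1, 12), 12)) = Mul(35, Rational(145, 12)) = Rational(5075, 12)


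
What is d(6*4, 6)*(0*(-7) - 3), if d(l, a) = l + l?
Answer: -144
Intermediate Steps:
d(l, a) = 2*l
d(6*4, 6)*(0*(-7) - 3) = (2*(6*4))*(0*(-7) - 3) = (2*24)*(0 - 3) = 48*(-3) = -144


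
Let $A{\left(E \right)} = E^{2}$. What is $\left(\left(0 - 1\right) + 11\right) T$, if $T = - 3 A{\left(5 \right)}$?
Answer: $-750$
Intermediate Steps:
$T = -75$ ($T = - 3 \cdot 5^{2} = \left(-3\right) 25 = -75$)
$\left(\left(0 - 1\right) + 11\right) T = \left(\left(0 - 1\right) + 11\right) \left(-75\right) = \left(-1 + 11\right) \left(-75\right) = 10 \left(-75\right) = -750$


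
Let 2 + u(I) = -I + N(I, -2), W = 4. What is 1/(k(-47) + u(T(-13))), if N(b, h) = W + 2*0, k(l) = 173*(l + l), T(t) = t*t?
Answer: -1/16429 ≈ -6.0868e-5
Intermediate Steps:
T(t) = t²
k(l) = 346*l (k(l) = 173*(2*l) = 346*l)
N(b, h) = 4 (N(b, h) = 4 + 2*0 = 4 + 0 = 4)
u(I) = 2 - I (u(I) = -2 + (-I + 4) = -2 + (4 - I) = 2 - I)
1/(k(-47) + u(T(-13))) = 1/(346*(-47) + (2 - 1*(-13)²)) = 1/(-16262 + (2 - 1*169)) = 1/(-16262 + (2 - 169)) = 1/(-16262 - 167) = 1/(-16429) = -1/16429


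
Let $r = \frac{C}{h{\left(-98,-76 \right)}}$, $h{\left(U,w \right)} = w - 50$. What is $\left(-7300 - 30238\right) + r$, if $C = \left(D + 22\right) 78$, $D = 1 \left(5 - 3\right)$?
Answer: $- \frac{262870}{7} \approx -37553.0$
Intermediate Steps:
$h{\left(U,w \right)} = -50 + w$
$D = 2$ ($D = 1 \cdot 2 = 2$)
$C = 1872$ ($C = \left(2 + 22\right) 78 = 24 \cdot 78 = 1872$)
$r = - \frac{104}{7}$ ($r = \frac{1872}{-50 - 76} = \frac{1872}{-126} = 1872 \left(- \frac{1}{126}\right) = - \frac{104}{7} \approx -14.857$)
$\left(-7300 - 30238\right) + r = \left(-7300 - 30238\right) - \frac{104}{7} = -37538 - \frac{104}{7} = - \frac{262870}{7}$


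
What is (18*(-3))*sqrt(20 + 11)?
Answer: -54*sqrt(31) ≈ -300.66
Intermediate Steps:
(18*(-3))*sqrt(20 + 11) = -54*sqrt(31)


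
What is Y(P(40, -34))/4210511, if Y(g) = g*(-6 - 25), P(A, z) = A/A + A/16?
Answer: -217/8421022 ≈ -2.5769e-5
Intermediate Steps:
P(A, z) = 1 + A/16 (P(A, z) = 1 + A*(1/16) = 1 + A/16)
Y(g) = -31*g (Y(g) = g*(-31) = -31*g)
Y(P(40, -34))/4210511 = -31*(1 + (1/16)*40)/4210511 = -31*(1 + 5/2)*(1/4210511) = -31*7/2*(1/4210511) = -217/2*1/4210511 = -217/8421022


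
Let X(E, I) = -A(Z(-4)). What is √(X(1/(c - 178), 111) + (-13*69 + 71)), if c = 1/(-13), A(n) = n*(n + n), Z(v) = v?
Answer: I*√858 ≈ 29.292*I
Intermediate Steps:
A(n) = 2*n² (A(n) = n*(2*n) = 2*n²)
c = -1/13 ≈ -0.076923
X(E, I) = -32 (X(E, I) = -2*(-4)² = -2*16 = -1*32 = -32)
√(X(1/(c - 178), 111) + (-13*69 + 71)) = √(-32 + (-13*69 + 71)) = √(-32 + (-897 + 71)) = √(-32 - 826) = √(-858) = I*√858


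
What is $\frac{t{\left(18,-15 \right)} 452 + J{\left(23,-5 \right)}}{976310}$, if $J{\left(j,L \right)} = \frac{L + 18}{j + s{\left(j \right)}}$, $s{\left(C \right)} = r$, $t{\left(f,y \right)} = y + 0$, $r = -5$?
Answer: $- \frac{122027}{17573580} \approx -0.0069438$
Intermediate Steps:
$t{\left(f,y \right)} = y$
$s{\left(C \right)} = -5$
$J{\left(j,L \right)} = \frac{18 + L}{-5 + j}$ ($J{\left(j,L \right)} = \frac{L + 18}{j - 5} = \frac{18 + L}{-5 + j}$)
$\frac{t{\left(18,-15 \right)} 452 + J{\left(23,-5 \right)}}{976310} = \frac{\left(-15\right) 452 + \frac{18 - 5}{-5 + 23}}{976310} = \left(-6780 + \frac{1}{18} \cdot 13\right) \frac{1}{976310} = \left(-6780 + \frac{13}{18}\right) \frac{1}{976310} = \left(- \frac{122027}{18}\right) \frac{1}{976310} = - \frac{122027}{17573580}$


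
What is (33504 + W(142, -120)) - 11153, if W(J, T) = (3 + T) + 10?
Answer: 22244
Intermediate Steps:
W(J, T) = 13 + T
(33504 + W(142, -120)) - 11153 = (33504 + (13 - 120)) - 11153 = (33504 - 107) - 11153 = 33397 - 11153 = 22244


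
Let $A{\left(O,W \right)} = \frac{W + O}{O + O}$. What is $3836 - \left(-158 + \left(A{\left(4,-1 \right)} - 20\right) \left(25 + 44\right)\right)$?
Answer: $\frac{42785}{8} \approx 5348.1$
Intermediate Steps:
$A{\left(O,W \right)} = \frac{O + W}{2 O}$
$3836 - \left(-158 + \left(A{\left(4,-1 \right)} - 20\right) \left(25 + 44\right)\right) = 3836 - \left(-158 + \left(\frac{4 - 1}{2 \cdot 4} - 20\right) \left(25 + 44\right)\right) = 3836 - \left(-158 + \left(\frac{1}{2} \cdot \frac{1}{4} \cdot 3 - 20\right) 69\right) = 3836 - \left(-158 + \left(\frac{3}{8} - 20\right) 69\right) = 3836 - \left(-158 - \frac{10833}{8}\right) = 3836 + \left(158 - - \frac{10833}{8}\right) = 3836 + \left(158 + \frac{10833}{8}\right) = 3836 + \frac{12097}{8} = \frac{42785}{8}$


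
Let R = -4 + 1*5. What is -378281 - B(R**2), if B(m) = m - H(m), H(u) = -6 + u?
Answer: -378287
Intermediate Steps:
R = 1 (R = -4 + 5 = 1)
B(m) = 6 (B(m) = m - (-6 + m) = m + (6 - m) = 6)
-378281 - B(R**2) = -378281 - 1*6 = -378281 - 6 = -378287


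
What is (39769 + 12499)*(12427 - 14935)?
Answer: -131088144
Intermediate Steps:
(39769 + 12499)*(12427 - 14935) = 52268*(-2508) = -131088144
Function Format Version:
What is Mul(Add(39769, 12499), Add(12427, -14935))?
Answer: -131088144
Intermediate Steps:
Mul(Add(39769, 12499), Add(12427, -14935)) = Mul(52268, -2508) = -131088144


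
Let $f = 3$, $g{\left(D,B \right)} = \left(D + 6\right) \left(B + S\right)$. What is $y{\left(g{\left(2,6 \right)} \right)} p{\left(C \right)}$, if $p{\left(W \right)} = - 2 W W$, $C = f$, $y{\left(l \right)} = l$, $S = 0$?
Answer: $-864$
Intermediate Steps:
$g{\left(D,B \right)} = B \left(6 + D\right)$ ($g{\left(D,B \right)} = \left(D + 6\right) \left(B + 0\right) = \left(6 + D\right) B = B \left(6 + D\right)$)
$C = 3$
$p{\left(W \right)} = - 2 W^{2}$
$y{\left(g{\left(2,6 \right)} \right)} p{\left(C \right)} = 6 \left(6 + 2\right) \left(- 2 \cdot 3^{2}\right) = 6 \cdot 8 \left(\left(-2\right) 9\right) = 48 \left(-18\right) = -864$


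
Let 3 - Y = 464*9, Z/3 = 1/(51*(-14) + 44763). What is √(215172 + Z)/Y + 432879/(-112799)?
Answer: -432879/112799 - √46389036713791/61272159 ≈ -3.9488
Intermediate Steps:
Z = 1/14683 (Z = 3/(51*(-14) + 44763) = 3/(-714 + 44763) = 3/44049 = 3*(1/44049) = 1/14683 ≈ 6.8106e-5)
Y = -4173 (Y = 3 - 464*9 = 3 - 1*4176 = 3 - 4176 = -4173)
√(215172 + Z)/Y + 432879/(-112799) = √(215172 + 1/14683)/(-4173) + 432879/(-112799) = √(3159370477/14683)*(-1/4173) + 432879*(-1/112799) = (√46389036713791/14683)*(-1/4173) - 432879/112799 = -√46389036713791/61272159 - 432879/112799 = -432879/112799 - √46389036713791/61272159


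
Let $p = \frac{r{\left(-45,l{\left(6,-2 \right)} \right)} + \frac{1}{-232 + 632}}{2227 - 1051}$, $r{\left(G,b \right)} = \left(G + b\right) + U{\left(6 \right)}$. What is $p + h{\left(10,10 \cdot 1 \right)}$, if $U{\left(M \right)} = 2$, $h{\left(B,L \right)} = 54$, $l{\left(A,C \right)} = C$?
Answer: $\frac{25383601}{470400} \approx 53.962$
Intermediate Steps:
$r{\left(G,b \right)} = 2 + G + b$ ($r{\left(G,b \right)} = \left(G + b\right) + 2 = 2 + G + b$)
$p = - \frac{17999}{470400}$ ($p = \frac{\left(2 - 45 - 2\right) + \frac{1}{-232 + 632}}{2227 - 1051} = \frac{-45 + \frac{1}{400}}{1176} = \left(-45 + \frac{1}{400}\right) \frac{1}{1176} = \left(- \frac{17999}{400}\right) \frac{1}{1176} = - \frac{17999}{470400} \approx -0.038263$)
$p + h{\left(10,10 \cdot 1 \right)} = - \frac{17999}{470400} + 54 = \frac{25383601}{470400}$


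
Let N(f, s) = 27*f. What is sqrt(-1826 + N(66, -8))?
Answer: 2*I*sqrt(11) ≈ 6.6332*I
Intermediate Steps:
sqrt(-1826 + N(66, -8)) = sqrt(-1826 + 27*66) = sqrt(-1826 + 1782) = sqrt(-44) = 2*I*sqrt(11)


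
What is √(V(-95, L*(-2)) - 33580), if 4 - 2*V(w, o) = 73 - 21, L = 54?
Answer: 2*I*√8401 ≈ 183.31*I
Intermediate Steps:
V(w, o) = -24 (V(w, o) = 2 - (73 - 21)/2 = 2 - ½*52 = 2 - 26 = -24)
√(V(-95, L*(-2)) - 33580) = √(-24 - 33580) = √(-33604) = 2*I*√8401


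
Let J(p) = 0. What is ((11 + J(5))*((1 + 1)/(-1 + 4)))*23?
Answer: 506/3 ≈ 168.67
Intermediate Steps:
((11 + J(5))*((1 + 1)/(-1 + 4)))*23 = ((11 + 0)*((1 + 1)/(-1 + 4)))*23 = (11*(2/3))*23 = (11*(2*(⅓)))*23 = (11*(⅔))*23 = (22/3)*23 = 506/3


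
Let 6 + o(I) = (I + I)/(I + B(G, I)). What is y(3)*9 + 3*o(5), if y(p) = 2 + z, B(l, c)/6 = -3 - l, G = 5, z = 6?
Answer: 2292/43 ≈ 53.302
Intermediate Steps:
B(l, c) = -18 - 6*l (B(l, c) = 6*(-3 - l) = -18 - 6*l)
y(p) = 8 (y(p) = 2 + 6 = 8)
o(I) = -6 + 2*I/(-48 + I) (o(I) = -6 + (I + I)/(I + (-18 - 6*5)) = -6 + (2*I)/(I + (-18 - 30)) = -6 + (2*I)/(I - 48) = -6 + (2*I)/(-48 + I) = -6 + 2*I/(-48 + I))
y(3)*9 + 3*o(5) = 8*9 + 3*(4*(72 - 1*5)/(-48 + 5)) = 72 + 3*(4*(72 - 5)/(-43)) = 72 + 3*(4*(-1/43)*67) = 72 + 3*(-268/43) = 72 - 804/43 = 2292/43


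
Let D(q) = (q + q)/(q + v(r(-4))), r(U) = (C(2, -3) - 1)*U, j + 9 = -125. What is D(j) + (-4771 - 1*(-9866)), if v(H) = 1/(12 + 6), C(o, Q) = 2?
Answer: 12288869/2411 ≈ 5097.0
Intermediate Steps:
j = -134 (j = -9 - 125 = -134)
r(U) = U (r(U) = (2 - 1)*U = 1*U = U)
v(H) = 1/18
D(q) = 2*q/(1/18 + q) (D(q) = (q + q)/(q + 1/18) = (2*q)/(1/18 + q) = 2*q/(1/18 + q))
D(j) + (-4771 - 1*(-9866)) = 36*(-134)/(1 + 18*(-134)) + (-4771 - 1*(-9866)) = 36*(-134)/(1 - 2412) + (-4771 + 9866) = 36*(-134)/(-2411) + 5095 = 36*(-134)*(-1/2411) + 5095 = 4824/2411 + 5095 = 12288869/2411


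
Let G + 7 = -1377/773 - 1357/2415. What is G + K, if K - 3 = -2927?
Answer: -238084807/81165 ≈ -2933.3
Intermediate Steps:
K = -2924 (K = 3 - 2927 = -2924)
G = -758347/81165 (G = -7 + (-1377/773 - 1357/2415) = -7 + (-1377*1/773 - 1357*1/2415) = -7 + (-1377/773 - 59/105) = -7 - 190192/81165 = -758347/81165 ≈ -9.3433)
G + K = -758347/81165 - 2924 = -238084807/81165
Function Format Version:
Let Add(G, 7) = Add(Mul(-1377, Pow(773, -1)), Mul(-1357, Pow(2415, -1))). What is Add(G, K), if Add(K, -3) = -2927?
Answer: Rational(-238084807, 81165) ≈ -2933.3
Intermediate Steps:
K = -2924 (K = Add(3, -2927) = -2924)
G = Rational(-758347, 81165) (G = Add(-7, Add(Mul(-1377, Pow(773, -1)), Mul(-1357, Pow(2415, -1)))) = Add(-7, Add(Mul(-1377, Rational(1, 773)), Mul(-1357, Rational(1, 2415)))) = Add(-7, Add(Rational(-1377, 773), Rational(-59, 105))) = Add(-7, Rational(-190192, 81165)) = Rational(-758347, 81165) ≈ -9.3433)
Add(G, K) = Add(Rational(-758347, 81165), -2924) = Rational(-238084807, 81165)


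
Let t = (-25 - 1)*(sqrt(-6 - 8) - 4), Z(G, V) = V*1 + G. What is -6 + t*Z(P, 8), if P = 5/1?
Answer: 1346 - 338*I*sqrt(14) ≈ 1346.0 - 1264.7*I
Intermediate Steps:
P = 5 (P = 5*1 = 5)
Z(G, V) = G + V (Z(G, V) = V + G = G + V)
t = 104 - 26*I*sqrt(14) (t = -26*(sqrt(-14) - 4) = -26*(I*sqrt(14) - 4) = -26*(-4 + I*sqrt(14)) = 104 - 26*I*sqrt(14) ≈ 104.0 - 97.283*I)
-6 + t*Z(P, 8) = -6 + (104 - 26*I*sqrt(14))*(5 + 8) = -6 + (104 - 26*I*sqrt(14))*13 = -6 + (1352 - 338*I*sqrt(14)) = 1346 - 338*I*sqrt(14)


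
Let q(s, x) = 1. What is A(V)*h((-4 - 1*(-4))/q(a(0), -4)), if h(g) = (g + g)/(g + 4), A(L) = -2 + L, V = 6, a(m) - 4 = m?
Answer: 0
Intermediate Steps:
a(m) = 4 + m
h(g) = 2*g/(4 + g) (h(g) = (2*g)/(4 + g) = 2*g/(4 + g))
A(V)*h((-4 - 1*(-4))/q(a(0), -4)) = (-2 + 6)*(2*((-4 - 1*(-4))/1)/(4 + (-4 - 1*(-4))/1)) = 4*(2*((-4 + 4)*1)/(4 + (-4 + 4)*1)) = 4*(2*(0*1)/(4 + 0*1)) = 4*(2*0/(4 + 0)) = 4*(2*0/4) = 4*(2*0*(¼)) = 4*0 = 0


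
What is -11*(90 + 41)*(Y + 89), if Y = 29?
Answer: -170038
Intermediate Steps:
-11*(90 + 41)*(Y + 89) = -11*(90 + 41)*(29 + 89) = -1441*118 = -11*15458 = -170038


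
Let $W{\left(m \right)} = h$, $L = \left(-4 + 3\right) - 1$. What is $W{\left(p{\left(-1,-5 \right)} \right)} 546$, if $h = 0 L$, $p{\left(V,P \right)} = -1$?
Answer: $0$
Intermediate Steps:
$L = -2$ ($L = -1 - 1 = -2$)
$h = 0$ ($h = 0 \left(-2\right) = 0$)
$W{\left(m \right)} = 0$
$W{\left(p{\left(-1,-5 \right)} \right)} 546 = 0 \cdot 546 = 0$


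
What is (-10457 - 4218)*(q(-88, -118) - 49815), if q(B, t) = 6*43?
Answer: 727248975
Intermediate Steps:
q(B, t) = 258
(-10457 - 4218)*(q(-88, -118) - 49815) = (-10457 - 4218)*(258 - 49815) = -14675*(-49557) = 727248975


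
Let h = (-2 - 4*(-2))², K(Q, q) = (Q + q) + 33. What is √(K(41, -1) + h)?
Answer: √109 ≈ 10.440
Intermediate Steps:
K(Q, q) = 33 + Q + q
h = 36 (h = (-2 + 8)² = 6² = 36)
√(K(41, -1) + h) = √((33 + 41 - 1) + 36) = √(73 + 36) = √109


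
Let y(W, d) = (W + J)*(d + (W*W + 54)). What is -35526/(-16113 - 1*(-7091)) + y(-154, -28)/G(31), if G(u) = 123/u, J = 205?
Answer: 56442513657/184951 ≈ 3.0518e+5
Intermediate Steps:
y(W, d) = (205 + W)*(54 + d + W²) (y(W, d) = (W + 205)*(d + (W*W + 54)) = (205 + W)*(d + (W² + 54)) = (205 + W)*(d + (54 + W²)) = (205 + W)*(54 + d + W²))
-35526/(-16113 - 1*(-7091)) + y(-154, -28)/G(31) = -35526/(-16113 - 1*(-7091)) + (11070 + (-154)³ + 54*(-154) + 205*(-28) + 205*(-154)² - 154*(-28))/((123/31)) = -35526/(-16113 + 7091) + (11070 - 3652264 - 8316 - 5740 + 205*23716 + 4312)/((123*(1/31))) = -35526/(-9022) + (11070 - 3652264 - 8316 - 5740 + 4861780 + 4312)/(123/31) = -35526*(-1/9022) + 1210842*(31/123) = 17763/4511 + 12512034/41 = 56442513657/184951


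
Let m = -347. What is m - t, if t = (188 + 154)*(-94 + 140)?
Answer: -16079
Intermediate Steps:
t = 15732 (t = 342*46 = 15732)
m - t = -347 - 1*15732 = -347 - 15732 = -16079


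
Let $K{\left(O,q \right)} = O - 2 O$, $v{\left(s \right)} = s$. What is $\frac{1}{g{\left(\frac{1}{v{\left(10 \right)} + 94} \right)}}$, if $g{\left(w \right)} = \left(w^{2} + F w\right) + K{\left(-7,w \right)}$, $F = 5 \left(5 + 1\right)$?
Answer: $\frac{10816}{78833} \approx 0.1372$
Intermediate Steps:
$K{\left(O,q \right)} = - O$
$F = 30$ ($F = 5 \cdot 6 = 30$)
$g{\left(w \right)} = 7 + w^{2} + 30 w$ ($g{\left(w \right)} = \left(w^{2} + 30 w\right) - -7 = \left(w^{2} + 30 w\right) + 7 = 7 + w^{2} + 30 w$)
$\frac{1}{g{\left(\frac{1}{v{\left(10 \right)} + 94} \right)}} = \frac{1}{7 + \left(\frac{1}{10 + 94}\right)^{2} + \frac{30}{10 + 94}} = \frac{1}{7 + \left(\frac{1}{104}\right)^{2} + \frac{30}{104}} = \frac{1}{7 + \left(\frac{1}{104}\right)^{2} + 30 \cdot \frac{1}{104}} = \frac{1}{7 + \frac{1}{10816} + \frac{15}{52}} = \frac{1}{\frac{78833}{10816}} = \frac{10816}{78833}$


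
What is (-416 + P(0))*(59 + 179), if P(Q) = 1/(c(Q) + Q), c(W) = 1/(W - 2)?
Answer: -99484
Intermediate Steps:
c(W) = 1/(-2 + W)
P(Q) = 1/(Q + 1/(-2 + Q)) (P(Q) = 1/(1/(-2 + Q) + Q) = 1/(Q + 1/(-2 + Q)))
(-416 + P(0))*(59 + 179) = (-416 + (-2 + 0)/(1 + 0*(-2 + 0)))*(59 + 179) = (-416 - 2/(1 + 0*(-2)))*238 = (-416 - 2/(1 + 0))*238 = (-416 - 2/1)*238 = (-416 + 1*(-2))*238 = (-416 - 2)*238 = -418*238 = -99484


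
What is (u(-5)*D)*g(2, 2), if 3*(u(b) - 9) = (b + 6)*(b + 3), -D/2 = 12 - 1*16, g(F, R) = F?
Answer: 400/3 ≈ 133.33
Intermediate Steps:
D = 8 (D = -2*(12 - 1*16) = -2*(12 - 16) = -2*(-4) = 8)
u(b) = 9 + (3 + b)*(6 + b)/3 (u(b) = 9 + ((b + 6)*(b + 3))/3 = 9 + ((6 + b)*(3 + b))/3 = 9 + ((3 + b)*(6 + b))/3 = 9 + (3 + b)*(6 + b)/3)
(u(-5)*D)*g(2, 2) = ((15 + 3*(-5) + (⅓)*(-5)²)*8)*2 = ((15 - 15 + (⅓)*25)*8)*2 = ((15 - 15 + 25/3)*8)*2 = ((25/3)*8)*2 = (200/3)*2 = 400/3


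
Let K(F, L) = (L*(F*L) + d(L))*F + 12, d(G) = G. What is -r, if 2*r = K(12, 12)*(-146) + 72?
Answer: 1525080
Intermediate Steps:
K(F, L) = 12 + F*(L + F*L²) (K(F, L) = (L*(F*L) + L)*F + 12 = (F*L² + L)*F + 12 = (L + F*L²)*F + 12 = F*(L + F*L²) + 12 = 12 + F*(L + F*L²))
r = -1525080 (r = ((12 + 12*12 + 12²*12²)*(-146) + 72)/2 = ((12 + 144 + 144*144)*(-146) + 72)/2 = ((12 + 144 + 20736)*(-146) + 72)/2 = (20892*(-146) + 72)/2 = (-3050232 + 72)/2 = (½)*(-3050160) = -1525080)
-r = -1*(-1525080) = 1525080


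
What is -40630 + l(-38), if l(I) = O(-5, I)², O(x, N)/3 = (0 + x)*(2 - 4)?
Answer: -39730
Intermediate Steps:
O(x, N) = -6*x (O(x, N) = 3*((0 + x)*(2 - 4)) = 3*(x*(-2)) = 3*(-2*x) = -6*x)
l(I) = 900 (l(I) = (-6*(-5))² = 30² = 900)
-40630 + l(-38) = -40630 + 900 = -39730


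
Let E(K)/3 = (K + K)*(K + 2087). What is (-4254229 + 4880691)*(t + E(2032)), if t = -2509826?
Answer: 29887889340164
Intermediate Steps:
E(K) = 6*K*(2087 + K) (E(K) = 3*((K + K)*(K + 2087)) = 3*((2*K)*(2087 + K)) = 3*(2*K*(2087 + K)) = 6*K*(2087 + K))
(-4254229 + 4880691)*(t + E(2032)) = (-4254229 + 4880691)*(-2509826 + 6*2032*(2087 + 2032)) = 626462*(-2509826 + 6*2032*4119) = 626462*(-2509826 + 50218848) = 626462*47709022 = 29887889340164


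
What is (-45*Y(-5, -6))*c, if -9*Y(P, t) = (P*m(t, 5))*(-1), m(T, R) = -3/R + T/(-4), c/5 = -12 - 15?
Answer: -6075/2 ≈ -3037.5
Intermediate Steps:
c = -135 (c = 5*(-12 - 15) = 5*(-27) = -135)
m(T, R) = -3/R - T/4 (m(T, R) = -3/R + T*(-¼) = -3/R - T/4)
Y(P, t) = P*(-⅗ - t/4)/9 (Y(P, t) = -P*(-3/5 - t/4)*(-1)/9 = -P*(-3*⅕ - t/4)*(-1)/9 = -P*(-⅗ - t/4)*(-1)/9 = -(-1)*P*(-⅗ - t/4)/9 = P*(-⅗ - t/4)/9)
(-45*Y(-5, -6))*c = -(-1)*(-5)*(12 + 5*(-6))/4*(-135) = -(-1)*(-5)*(12 - 30)/4*(-135) = -(-1)*(-5)*(-18)/4*(-135) = -45*(-½)*(-135) = (45/2)*(-135) = -6075/2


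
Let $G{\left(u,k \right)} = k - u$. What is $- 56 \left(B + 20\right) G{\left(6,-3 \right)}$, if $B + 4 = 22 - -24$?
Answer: $31248$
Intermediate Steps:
$B = 42$ ($B = -4 + \left(22 - -24\right) = -4 + \left(22 + 24\right) = -4 + 46 = 42$)
$- 56 \left(B + 20\right) G{\left(6,-3 \right)} = - 56 \left(42 + 20\right) \left(-3 - 6\right) = \left(-56\right) 62 \left(-3 - 6\right) = \left(-3472\right) \left(-9\right) = 31248$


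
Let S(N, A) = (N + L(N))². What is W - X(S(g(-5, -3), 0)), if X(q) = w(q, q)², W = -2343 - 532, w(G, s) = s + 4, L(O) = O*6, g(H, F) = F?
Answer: -200900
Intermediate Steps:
L(O) = 6*O
w(G, s) = 4 + s
S(N, A) = 49*N² (S(N, A) = (N + 6*N)² = (7*N)² = 49*N²)
W = -2875
X(q) = (4 + q)²
W - X(S(g(-5, -3), 0)) = -2875 - (4 + 49*(-3)²)² = -2875 - (4 + 49*9)² = -2875 - (4 + 441)² = -2875 - 1*445² = -2875 - 1*198025 = -2875 - 198025 = -200900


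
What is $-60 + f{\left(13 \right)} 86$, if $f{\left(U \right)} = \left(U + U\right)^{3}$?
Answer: $1511476$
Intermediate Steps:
$f{\left(U \right)} = 8 U^{3}$ ($f{\left(U \right)} = \left(2 U\right)^{3} = 8 U^{3}$)
$-60 + f{\left(13 \right)} 86 = -60 + 8 \cdot 13^{3} \cdot 86 = -60 + 8 \cdot 2197 \cdot 86 = -60 + 17576 \cdot 86 = -60 + 1511536 = 1511476$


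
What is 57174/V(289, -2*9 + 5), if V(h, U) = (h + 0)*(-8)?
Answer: -28587/1156 ≈ -24.729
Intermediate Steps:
V(h, U) = -8*h (V(h, U) = h*(-8) = -8*h)
57174/V(289, -2*9 + 5) = 57174/((-8*289)) = 57174/(-2312) = 57174*(-1/2312) = -28587/1156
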